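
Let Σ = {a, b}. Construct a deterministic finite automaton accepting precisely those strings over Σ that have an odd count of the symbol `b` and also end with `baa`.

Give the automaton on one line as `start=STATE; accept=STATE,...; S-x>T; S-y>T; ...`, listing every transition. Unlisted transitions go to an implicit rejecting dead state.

Handle the two conditions separately and then intersect. One (2 states) tracks the count of `b`s modulo 2; the other (4 states) tracks how much of the suffix `baa` has currently been matched. Each combined state is a pair, one component from each; accept when both components accept. Minimizing collapses redundant product states.
A 5-state machine:
        a   b  
>  s0   s0  s1 
   s1   s2  s0 
   s2   s3  s0 
 * s3   s4  s0 
   s4   s4  s0 
(> = start, * = accepting)

start=s0; accept=s3; s0-a>s0; s0-b>s1; s1-a>s2; s1-b>s0; s2-a>s3; s2-b>s0; s3-a>s4; s3-b>s0; s4-a>s4; s4-b>s0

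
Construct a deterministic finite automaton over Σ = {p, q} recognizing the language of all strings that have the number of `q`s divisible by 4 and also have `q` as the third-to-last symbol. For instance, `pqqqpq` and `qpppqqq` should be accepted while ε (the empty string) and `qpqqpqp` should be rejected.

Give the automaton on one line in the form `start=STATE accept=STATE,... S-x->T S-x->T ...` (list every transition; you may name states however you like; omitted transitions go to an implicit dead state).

Run two small machines in parallel and take their product. The first has 4 states tracking the count of `q`s modulo 4; the second has 15 states tracking the last 3 symbols read. A product state is a pair (one from each), accepting exactly when both do. After merging equivalent states the machine shrinks.
15 states suffice.
          p    q  
>  s0     s0   s1 
   s1     s1   s2 
   s2     s3   s4 
   s3     s3   s5 
   s4     s6   s7 
   s5     s6   s8 
   s6     s9  s10 
 * s7    s11   s1 
   s8    s11   s1 
   s9     s9  s12 
 * s10   s13   s1 
 * s11   s14   s1 
   s12   s13   s1 
   s13   s14   s1 
 * s14    s0   s1 
(> = start, * = accepting)

start=s0 accept=s7,s10,s11,s14 s0-p->s0 s0-q->s1 s1-p->s1 s1-q->s2 s2-p->s3 s2-q->s4 s3-p->s3 s3-q->s5 s4-p->s6 s4-q->s7 s5-p->s6 s5-q->s8 s6-p->s9 s6-q->s10 s7-p->s11 s7-q->s1 s8-p->s11 s8-q->s1 s9-p->s9 s9-q->s12 s10-p->s13 s10-q->s1 s11-p->s14 s11-q->s1 s12-p->s13 s12-q->s1 s13-p->s14 s13-q->s1 s14-p->s0 s14-q->s1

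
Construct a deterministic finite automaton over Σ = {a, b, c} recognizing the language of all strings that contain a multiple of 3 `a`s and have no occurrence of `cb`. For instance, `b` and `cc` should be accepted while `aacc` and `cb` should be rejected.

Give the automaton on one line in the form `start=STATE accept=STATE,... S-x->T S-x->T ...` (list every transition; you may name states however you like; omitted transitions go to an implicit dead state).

start=s0 accept=s0,s2 s0-a->s1 s0-b->s0 s0-c->s2 s1-a->s3 s1-b->s1 s1-c->s4 s2-a->s1 s2-b->s5 s2-c->s2 s3-a->s0 s3-b->s3 s3-c->s6 s4-a->s3 s4-b->s7 s4-c->s4 s5-a->s7 s5-b->s5 s5-c->s5 s6-a->s0 s6-b->s8 s6-c->s6 s7-a->s8 s7-b->s7 s7-c->s7 s8-a->s5 s8-b->s8 s8-c->s8

Handle the two conditions separately and then intersect. One (3 states) tracks the count of `a`s modulo 3; the other (3 states) tracks partial matches of the forbidden pattern `cb`. Each combined state is a pair, one component from each; accept when both components accept.
With 9 states:
        a   b   c  
>* s0   s1  s0  s2 
   s1   s3  s1  s4 
 * s2   s1  s5  s2 
   s3   s0  s3  s6 
   s4   s3  s7  s4 
   s5   s7  s5  s5 
   s6   s0  s8  s6 
   s7   s8  s7  s7 
   s8   s5  s8  s8 
(> = start, * = accepting)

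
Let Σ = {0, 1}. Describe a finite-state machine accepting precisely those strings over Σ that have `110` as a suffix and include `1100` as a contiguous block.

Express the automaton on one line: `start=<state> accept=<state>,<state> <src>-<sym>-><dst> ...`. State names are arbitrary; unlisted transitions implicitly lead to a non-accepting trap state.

Build one automaton per condition and run them in lockstep. The first has 4 states tracking how much of the suffix `110` has currently been matched; the second has 5 states tracking whether and how much of `1100` has been seen. A product state is a pair (one from each), accepting exactly when both do.
An 8-state machine:
        0   1  
>  s0   s0  s1 
   s1   s0  s2 
   s2   s3  s2 
   s3   s4  s1 
   s4   s4  s5 
   s5   s4  s6 
   s6   s7  s6 
 * s7   s4  s5 
(> = start, * = accepting)

start=s0 accept=s7 s0-0->s0 s0-1->s1 s1-0->s0 s1-1->s2 s2-0->s3 s2-1->s2 s3-0->s4 s3-1->s1 s4-0->s4 s4-1->s5 s5-0->s4 s5-1->s6 s6-0->s7 s6-1->s6 s7-0->s4 s7-1->s5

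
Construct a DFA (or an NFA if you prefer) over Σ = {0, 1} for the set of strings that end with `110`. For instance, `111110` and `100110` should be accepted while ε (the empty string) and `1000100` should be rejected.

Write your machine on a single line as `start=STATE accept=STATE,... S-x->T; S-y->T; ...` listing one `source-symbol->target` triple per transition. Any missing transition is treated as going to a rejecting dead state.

start=A; accept=D; A-0->A; A-1->B; B-0->A; B-1->C; C-0->D; C-1->C; D-0->A; D-1->B

Remember how much of `110` the current input suffix matches. State A means no match yet; B means the last symbol is `1`; C means the last 2 symbols are `11`; D means the last 3 symbols are `110`. Only D accepts. On a mismatch, fall back to the longest proper suffix that is still a prefix of `110`.
       0  1 
>  A   A  B 
   B   A  C 
   C   D  C 
 * D   A  B 
(> = start, * = accepting)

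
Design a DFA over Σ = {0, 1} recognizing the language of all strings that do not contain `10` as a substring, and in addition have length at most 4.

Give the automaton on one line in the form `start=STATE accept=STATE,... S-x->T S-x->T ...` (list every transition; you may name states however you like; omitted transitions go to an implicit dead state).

start=q0 accept=q0,q1,q2,q3,q4,q6,q7,q9,q10 q0-0->q1 q0-1->q2 q1-0->q3 q1-1->q4 q2-0->q5 q2-1->q4 q3-0->q6 q3-1->q7 q4-0->q8 q4-1->q7 q5-0->q8 q5-1->q8 q6-0->q9 q6-1->q10 q7-0->q11 q7-1->q10 q8-0->q11 q8-1->q11 q9-0->q12 q9-1->q13 q10-0->q14 q10-1->q13 q11-0->q14 q11-1->q14 q12-0->q12 q12-1->q13 q13-0->q14 q13-1->q13 q14-0->q14 q14-1->q14

Handle the two conditions separately and then intersect. The first has 3 states tracking partial matches of the forbidden pattern `10`; the second has 6 states tracking the input length, saturating at 5. A product state is a pair (one from each), accepting exactly when both do.
A 15-state machine:
          0    1  
>* q0     q1   q2 
 * q1     q3   q4 
 * q2     q5   q4 
 * q3     q6   q7 
 * q4     q8   q7 
   q5     q8   q8 
 * q6     q9  q10 
 * q7    q11  q10 
   q8    q11  q11 
 * q9    q12  q13 
 * q10   q14  q13 
   q11   q14  q14 
   q12   q12  q13 
   q13   q14  q13 
   q14   q14  q14 
(> = start, * = accepting)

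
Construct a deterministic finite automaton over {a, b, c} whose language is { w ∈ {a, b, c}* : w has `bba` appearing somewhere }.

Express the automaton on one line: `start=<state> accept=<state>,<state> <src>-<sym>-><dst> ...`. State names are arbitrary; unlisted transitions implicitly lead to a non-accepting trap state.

States S0..S2 record the length of the longest prefix of `bba` that matches the current input suffix. Reaching S3 means `bba` has been seen, and we stay there forever. Accept from S3.
        a   b   c  
>  S0   S0  S1  S0 
   S1   S0  S2  S0 
   S2   S3  S2  S0 
 * S3   S3  S3  S3 
(> = start, * = accepting)

start=S0 accept=S3 S0-a->S0 S0-b->S1 S0-c->S0 S1-a->S0 S1-b->S2 S1-c->S0 S2-a->S3 S2-b->S2 S2-c->S0 S3-a->S3 S3-b->S3 S3-c->S3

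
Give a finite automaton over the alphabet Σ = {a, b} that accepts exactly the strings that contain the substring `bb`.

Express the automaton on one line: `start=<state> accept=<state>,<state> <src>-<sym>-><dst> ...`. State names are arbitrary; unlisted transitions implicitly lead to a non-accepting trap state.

States s0..s1 record the length of the longest prefix of `bb` that matches the current input suffix. Reaching s2 means `bb` has been seen, and we stay there forever. Accept from s2.
3 states suffice.
        a   b  
>  s0   s0  s1 
   s1   s0  s2 
 * s2   s2  s2 
(> = start, * = accepting)

start=s0 accept=s2 s0-a->s0 s0-b->s1 s1-a->s0 s1-b->s2 s2-a->s2 s2-b->s2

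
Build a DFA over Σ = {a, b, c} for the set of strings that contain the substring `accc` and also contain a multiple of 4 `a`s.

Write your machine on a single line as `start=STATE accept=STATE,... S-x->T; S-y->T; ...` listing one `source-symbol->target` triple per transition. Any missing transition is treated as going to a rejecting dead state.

Build one automaton per condition and run them in lockstep. The first has 5 states tracking whether and how much of `accc` has been seen; the second has 4 states tracking the count of `a`s modulo 4. A product state is a pair (one from each), accepting exactly when both do.
With 20 states:
          a    b    c  
>  q0     q1   q0   q0 
   q1     q2   q3   q4 
   q2     q5   q6   q7 
   q3     q2   q3   q3 
   q4     q2   q3   q8 
   q5     q9  q10  q11 
   q6     q5   q6   q6 
   q7     q5   q6  q12 
   q8     q2   q3  q13 
   q9     q1   q0  q14 
   q10    q9  q10  q10 
   q11    q9  q10  q15 
   q12    q5   q6  q16 
   q13   q16  q13  q13 
   q14    q1   q0  q17 
   q15    q9  q10  q18 
   q16   q18  q16  q16 
   q17    q1   q0  q19 
   q18   q19  q18  q18 
 * q19   q13  q19  q19 
(> = start, * = accepting)

start=q0; accept=q19; q0-a->q1; q0-b->q0; q0-c->q0; q1-a->q2; q1-b->q3; q1-c->q4; q2-a->q5; q2-b->q6; q2-c->q7; q3-a->q2; q3-b->q3; q3-c->q3; q4-a->q2; q4-b->q3; q4-c->q8; q5-a->q9; q5-b->q10; q5-c->q11; q6-a->q5; q6-b->q6; q6-c->q6; q7-a->q5; q7-b->q6; q7-c->q12; q8-a->q2; q8-b->q3; q8-c->q13; q9-a->q1; q9-b->q0; q9-c->q14; q10-a->q9; q10-b->q10; q10-c->q10; q11-a->q9; q11-b->q10; q11-c->q15; q12-a->q5; q12-b->q6; q12-c->q16; q13-a->q16; q13-b->q13; q13-c->q13; q14-a->q1; q14-b->q0; q14-c->q17; q15-a->q9; q15-b->q10; q15-c->q18; q16-a->q18; q16-b->q16; q16-c->q16; q17-a->q1; q17-b->q0; q17-c->q19; q18-a->q19; q18-b->q18; q18-c->q18; q19-a->q13; q19-b->q19; q19-c->q19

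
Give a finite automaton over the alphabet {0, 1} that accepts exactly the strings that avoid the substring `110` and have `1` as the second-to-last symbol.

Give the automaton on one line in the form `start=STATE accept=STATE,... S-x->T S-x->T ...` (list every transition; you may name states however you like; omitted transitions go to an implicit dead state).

start=A accept=C,D A-0->A A-1->B B-0->C B-1->D C-0->A C-1->B D-0->E D-1->D E-0->E E-1->E

Build one automaton per condition and run them in lockstep. The first has 4 states tracking partial matches of the forbidden pattern `110`; the second has 7 states tracking the last 2 symbols read. A product state is a pair (one from each), accepting exactly when both do. Equivalent product states are then merged.
5 states suffice.
       0  1 
>  A   A  B 
   B   C  D 
 * C   A  B 
 * D   E  D 
   E   E  E 
(> = start, * = accepting)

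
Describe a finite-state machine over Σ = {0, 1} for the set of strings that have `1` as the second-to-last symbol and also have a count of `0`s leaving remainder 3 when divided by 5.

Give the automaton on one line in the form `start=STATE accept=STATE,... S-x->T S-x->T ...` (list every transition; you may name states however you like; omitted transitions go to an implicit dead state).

Run two small machines in parallel and take their product. One (7 states) tracks the last 2 symbols read; the other (5 states) tracks the count of `0`s modulo 5. Each combined state is a pair, one component from each; accept when both components accept. Minimizing collapses redundant product states.
With 9 states:
        0   1  
>  s0   s1  s0 
   s1   s2  s1 
   s2   s3  s4 
   s3   s5  s6 
   s4   s7  s4 
   s5   s0  s5 
   s6   s5  s8 
 * s7   s5  s6 
 * s8   s5  s8 
(> = start, * = accepting)

start=s0 accept=s7,s8 s0-0->s1 s0-1->s0 s1-0->s2 s1-1->s1 s2-0->s3 s2-1->s4 s3-0->s5 s3-1->s6 s4-0->s7 s4-1->s4 s5-0->s0 s5-1->s5 s6-0->s5 s6-1->s8 s7-0->s5 s7-1->s6 s8-0->s5 s8-1->s8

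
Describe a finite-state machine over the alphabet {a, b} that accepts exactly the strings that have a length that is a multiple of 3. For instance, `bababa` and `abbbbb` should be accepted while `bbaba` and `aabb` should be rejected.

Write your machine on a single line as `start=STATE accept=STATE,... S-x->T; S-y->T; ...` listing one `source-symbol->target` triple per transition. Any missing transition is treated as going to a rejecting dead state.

start=s0; accept=s0; s0-a->s1; s0-b->s1; s1-a->s2; s1-b->s2; s2-a->s0; s2-b->s0

Count input length modulo 3: every symbol advances one step around the cycle s0 → s1 → s2 → s0. Accept at s0.
A 3-state machine:
        a   b  
>* s0   s1  s1 
   s1   s2  s2 
   s2   s0  s0 
(> = start, * = accepting)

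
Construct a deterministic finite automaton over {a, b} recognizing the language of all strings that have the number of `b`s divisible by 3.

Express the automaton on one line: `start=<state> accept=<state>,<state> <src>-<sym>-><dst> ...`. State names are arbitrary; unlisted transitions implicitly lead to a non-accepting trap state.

start=q0 accept=q0 q0-a->q0 q0-b->q1 q1-a->q1 q1-b->q2 q2-a->q2 q2-b->q0

Keep the running count of `b`s modulo 3: each `b` advances along the cycle q0 → q1 → q2 → q0 while other symbols loop. Accept at q0.
        a   b  
>* q0   q0  q1 
   q1   q1  q2 
   q2   q2  q0 
(> = start, * = accepting)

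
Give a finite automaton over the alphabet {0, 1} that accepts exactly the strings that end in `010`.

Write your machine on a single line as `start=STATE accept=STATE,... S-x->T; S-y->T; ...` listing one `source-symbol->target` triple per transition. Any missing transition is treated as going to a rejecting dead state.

start=q0; accept=q3; q0-0->q1; q0-1->q0; q1-0->q1; q1-1->q2; q2-0->q3; q2-1->q0; q3-0->q1; q3-1->q2

Remember how much of `010` the current input suffix matches. State q0 means no match yet; q1 means the last symbol is `0`; q2 means the last 2 symbols are `01`; q3 means the last 3 symbols are `010`. Only q3 accepts. On a mismatch, fall back to the longest proper suffix that is still a prefix of `010`.
A 4-state machine:
        0   1  
>  q0   q1  q0 
   q1   q1  q2 
   q2   q3  q0 
 * q3   q1  q2 
(> = start, * = accepting)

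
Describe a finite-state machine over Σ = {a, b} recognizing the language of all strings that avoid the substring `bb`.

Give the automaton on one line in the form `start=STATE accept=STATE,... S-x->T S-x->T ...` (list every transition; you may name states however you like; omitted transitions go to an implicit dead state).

start=q0 accept=q0,q1 q0-a->q0 q0-b->q1 q1-a->q0 q1-b->q2 q2-a->q2 q2-b->q2

This is the complement of 'contains `bb`'. Use the same substring-matching states — q0 through q2 holding how much of `bb` has just been matched — but flip the accepting set: everything except the trap q2 accepts.
A 3-state machine:
        a   b  
>* q0   q0  q1 
 * q1   q0  q2 
   q2   q2  q2 
(> = start, * = accepting)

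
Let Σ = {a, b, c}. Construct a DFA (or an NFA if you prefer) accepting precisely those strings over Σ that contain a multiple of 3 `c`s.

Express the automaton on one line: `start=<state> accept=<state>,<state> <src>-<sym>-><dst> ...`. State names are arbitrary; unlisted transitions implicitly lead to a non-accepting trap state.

Keep the running count of `c`s modulo 3: each `c` advances along the cycle q0 → q1 → q2 → q0 while other symbols loop. Accept at q0.
3 states suffice.
        a   b   c  
>* q0   q0  q0  q1 
   q1   q1  q1  q2 
   q2   q2  q2  q0 
(> = start, * = accepting)

start=q0 accept=q0 q0-a->q0 q0-b->q0 q0-c->q1 q1-a->q1 q1-b->q1 q1-c->q2 q2-a->q2 q2-b->q2 q2-c->q0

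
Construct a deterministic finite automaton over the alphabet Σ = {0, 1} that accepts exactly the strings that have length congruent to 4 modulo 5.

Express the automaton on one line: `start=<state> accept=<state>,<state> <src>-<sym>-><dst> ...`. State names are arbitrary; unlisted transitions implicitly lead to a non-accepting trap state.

Only the length mod 5 matters, so use a 5-cycle: from any state, every input symbol moves to the next state, wrapping q4 back to q0. Mark q4 accepting.
5 states suffice.
        0   1  
>  q0   q1  q1 
   q1   q2  q2 
   q2   q3  q3 
   q3   q4  q4 
 * q4   q0  q0 
(> = start, * = accepting)

start=q0 accept=q4 q0-0->q1 q0-1->q1 q1-0->q2 q1-1->q2 q2-0->q3 q2-1->q3 q3-0->q4 q3-1->q4 q4-0->q0 q4-1->q0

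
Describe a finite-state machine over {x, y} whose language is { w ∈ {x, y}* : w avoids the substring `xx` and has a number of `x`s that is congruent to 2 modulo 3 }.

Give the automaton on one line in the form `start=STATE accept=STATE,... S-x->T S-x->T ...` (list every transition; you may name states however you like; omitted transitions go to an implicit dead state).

start=q0 accept=q4,q5 q0-x->q1 q0-y->q0 q1-x->q2 q1-y->q3 q2-x->q2 q2-y->q2 q3-x->q4 q3-y->q3 q4-x->q2 q4-y->q5 q5-x->q6 q5-y->q5 q6-x->q2 q6-y->q0

Build one automaton per condition and run them in lockstep. The first has 3 states tracking partial matches of the forbidden pattern `xx`; the second has 3 states tracking the count of `x`s modulo 3. A product state is a pair (one from each), accepting exactly when both do. After merging equivalent states the machine shrinks.
7 states suffice.
        x   y  
>  q0   q1  q0 
   q1   q2  q3 
   q2   q2  q2 
   q3   q4  q3 
 * q4   q2  q5 
 * q5   q6  q5 
   q6   q2  q0 
(> = start, * = accepting)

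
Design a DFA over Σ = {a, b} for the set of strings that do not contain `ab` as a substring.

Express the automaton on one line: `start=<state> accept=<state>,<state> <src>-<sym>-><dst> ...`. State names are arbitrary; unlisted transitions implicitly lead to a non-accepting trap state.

start=s0 accept=s0,s1 s0-a->s1 s0-b->s0 s1-a->s1 s1-b->s2 s2-a->s2 s2-b->s2

This is the complement of 'contains `ab`'. Use the same substring-matching states — s0 through s2 holding how much of `ab` has just been matched — but flip the accepting set: everything except the trap s2 accepts.
A 3-state machine:
        a   b  
>* s0   s1  s0 
 * s1   s1  s2 
   s2   s2  s2 
(> = start, * = accepting)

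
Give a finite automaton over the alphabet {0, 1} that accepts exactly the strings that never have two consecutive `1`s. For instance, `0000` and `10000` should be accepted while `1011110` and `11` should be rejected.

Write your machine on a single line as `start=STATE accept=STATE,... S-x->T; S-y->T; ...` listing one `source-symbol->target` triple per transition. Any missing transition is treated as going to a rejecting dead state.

start=q0; accept=q0,q1; q0-0->q0; q0-1->q1; q1-0->q0; q1-1->q2; q2-0->q2; q2-1->q2

This is the complement of 'contains `11`'. Use the same substring-matching states — q0 through q2 holding how much of `11` has just been matched — but flip the accepting set: everything except the trap q2 accepts.
3 states suffice.
        0   1  
>* q0   q0  q1 
 * q1   q0  q2 
   q2   q2  q2 
(> = start, * = accepting)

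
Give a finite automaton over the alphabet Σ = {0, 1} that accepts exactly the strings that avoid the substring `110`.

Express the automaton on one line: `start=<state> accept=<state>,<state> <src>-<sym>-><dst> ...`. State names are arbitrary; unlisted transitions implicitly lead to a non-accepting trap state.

Track partial matches of the forbidden pattern `110`. State s3 is a dead state reached once `110` has occurred; every other state accepts. s0 means no part of `110` is currently matched.
With 4 states:
        0   1  
>* s0   s0  s1 
 * s1   s0  s2 
 * s2   s3  s2 
   s3   s3  s3 
(> = start, * = accepting)

start=s0 accept=s0,s1,s2 s0-0->s0 s0-1->s1 s1-0->s0 s1-1->s2 s2-0->s3 s2-1->s2 s3-0->s3 s3-1->s3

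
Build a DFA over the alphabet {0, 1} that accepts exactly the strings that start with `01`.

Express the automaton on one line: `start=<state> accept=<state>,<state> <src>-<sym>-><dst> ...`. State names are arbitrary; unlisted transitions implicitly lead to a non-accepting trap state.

start=q0 accept=q2 q0-0->q1 q0-1->q3 q1-0->q3 q1-1->q2 q2-0->q2 q2-1->q2 q3-0->q3 q3-1->q3

Check the first 2 symbols one by one: q0 through q1 record how many have matched `01` so far; any wrong symbol goes to the dead state q3. After all 2 match we enter the accepting sink q2.
        0   1  
>  q0   q1  q3 
   q1   q3  q2 
 * q2   q2  q2 
   q3   q3  q3 
(> = start, * = accepting)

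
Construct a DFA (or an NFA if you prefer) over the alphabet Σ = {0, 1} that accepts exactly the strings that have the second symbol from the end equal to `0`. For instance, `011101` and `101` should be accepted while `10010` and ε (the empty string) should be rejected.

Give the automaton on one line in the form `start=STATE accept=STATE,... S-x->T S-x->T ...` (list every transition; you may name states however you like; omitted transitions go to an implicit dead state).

A DFA must remember the last 2 symbols (since which symbol is second-to-last isn't known until the input ends). Use one state per possible window of the last ≤2 symbols; accept from those whose window starts with `0`.
With 7 states:
        0   1  
>  s0   s1  s2 
   s1   s3  s4 
   s2   s5  s6 
 * s3   s3  s4 
 * s4   s5  s6 
   s5   s3  s4 
   s6   s5  s6 
(> = start, * = accepting)

start=s0 accept=s3,s4 s0-0->s1 s0-1->s2 s1-0->s3 s1-1->s4 s2-0->s5 s2-1->s6 s3-0->s3 s3-1->s4 s4-0->s5 s4-1->s6 s5-0->s3 s5-1->s4 s6-0->s5 s6-1->s6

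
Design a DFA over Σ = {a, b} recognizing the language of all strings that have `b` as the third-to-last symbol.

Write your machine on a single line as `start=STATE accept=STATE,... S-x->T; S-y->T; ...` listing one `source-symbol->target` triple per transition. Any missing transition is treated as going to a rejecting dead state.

Because acceptance depends on a position counted from the end, the machine has to buffer the most recent 3 symbols. Make each state the string of the last up-to-3 symbols read; on input `x` shift the window left and append `x`. Accept when the buffered window has length 3 and begins with `b`.
          a    b  
>  q0     q1   q2 
   q1     q3   q4 
   q2     q5   q6 
   q3     q7   q8 
   q4     q9  q10 
   q5    q11  q12 
   q6    q13  q14 
   q7     q7   q8 
   q8     q9  q10 
   q9    q11  q12 
   q10   q13  q14 
 * q11    q7   q8 
 * q12    q9  q10 
 * q13   q11  q12 
 * q14   q13  q14 
(> = start, * = accepting)

start=q0; accept=q11,q12,q13,q14; q0-a->q1; q0-b->q2; q1-a->q3; q1-b->q4; q2-a->q5; q2-b->q6; q3-a->q7; q3-b->q8; q4-a->q9; q4-b->q10; q5-a->q11; q5-b->q12; q6-a->q13; q6-b->q14; q7-a->q7; q7-b->q8; q8-a->q9; q8-b->q10; q9-a->q11; q9-b->q12; q10-a->q13; q10-b->q14; q11-a->q7; q11-b->q8; q12-a->q9; q12-b->q10; q13-a->q11; q13-b->q12; q14-a->q13; q14-b->q14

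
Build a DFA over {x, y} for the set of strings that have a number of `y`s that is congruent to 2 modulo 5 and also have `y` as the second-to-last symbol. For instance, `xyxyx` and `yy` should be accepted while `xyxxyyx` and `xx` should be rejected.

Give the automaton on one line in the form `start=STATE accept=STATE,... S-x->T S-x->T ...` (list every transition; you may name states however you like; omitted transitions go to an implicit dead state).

Handle the two conditions separately and then intersect. The first has 5 states tracking the count of `y`s modulo 5; the second has 7 states tracking the last 2 symbols read. A product state is a pair (one from each), accepting exactly when both do. Minimizing collapses redundant product states.
9 states suffice.
        x   y  
>  q0   q0  q1 
   q1   q2  q3 
   q2   q2  q4 
 * q3   q5  q6 
   q4   q5  q6 
 * q5   q7  q6 
   q6   q6  q8 
   q7   q7  q6 
   q8   q8  q0 
(> = start, * = accepting)

start=q0 accept=q3,q5 q0-x->q0 q0-y->q1 q1-x->q2 q1-y->q3 q2-x->q2 q2-y->q4 q3-x->q5 q3-y->q6 q4-x->q5 q4-y->q6 q5-x->q7 q5-y->q6 q6-x->q6 q6-y->q8 q7-x->q7 q7-y->q6 q8-x->q8 q8-y->q0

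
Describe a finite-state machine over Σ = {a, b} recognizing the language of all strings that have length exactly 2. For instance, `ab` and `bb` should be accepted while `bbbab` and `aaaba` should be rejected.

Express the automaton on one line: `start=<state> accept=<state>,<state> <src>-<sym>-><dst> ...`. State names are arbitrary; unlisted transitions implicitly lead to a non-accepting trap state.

We only need to distinguish lengths 0, 1, …, 2, and '>2'. Chain q0 → q1 → q2 → q3 on every symbol, with q3 looping. Accepting states: {q2}.
4 states suffice.
        a   b  
>  q0   q1  q1 
   q1   q2  q2 
 * q2   q3  q3 
   q3   q3  q3 
(> = start, * = accepting)

start=q0 accept=q2 q0-a->q1 q0-b->q1 q1-a->q2 q1-b->q2 q2-a->q3 q2-b->q3 q3-a->q3 q3-b->q3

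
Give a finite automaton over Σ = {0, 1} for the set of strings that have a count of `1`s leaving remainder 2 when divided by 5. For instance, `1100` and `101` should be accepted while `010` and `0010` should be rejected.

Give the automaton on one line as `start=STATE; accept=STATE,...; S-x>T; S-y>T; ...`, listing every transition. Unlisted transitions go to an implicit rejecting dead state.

The only thing that matters is how many `1`s have appeared, reduced mod 5. Use one state per residue: s0 for 0, …, s4 for 4. Reading `1` moves to the next residue; anything else stays put. s2 is accepting.
A 5-state machine:
        0   1  
>  s0   s0  s1 
   s1   s1  s2 
 * s2   s2  s3 
   s3   s3  s4 
   s4   s4  s0 
(> = start, * = accepting)

start=s0; accept=s2; s0-0>s0; s0-1>s1; s1-0>s1; s1-1>s2; s2-0>s2; s2-1>s3; s3-0>s3; s3-1>s4; s4-0>s4; s4-1>s0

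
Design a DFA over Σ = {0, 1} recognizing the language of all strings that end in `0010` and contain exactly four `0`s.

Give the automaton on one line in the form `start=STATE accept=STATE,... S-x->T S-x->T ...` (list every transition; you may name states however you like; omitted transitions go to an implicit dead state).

start=A accept=N A-0->B A-1->A B-0->C B-1->D C-0->E C-1->F D-0->G D-1->D E-0->H E-1->I F-0->J F-1->K G-0->E G-1->K H-0->L H-1->M I-0->N I-1->O J-0->H J-1->O K-0->P K-1->K L-0->L L-1->Q M-0->R M-1->S N-0->L N-1->S O-0->T O-1->O P-0->H P-1->O Q-0->R Q-1->U R-0->L R-1->U S-0->V S-1->S T-0->L T-1->S U-0->V U-1->U V-0->L V-1->U

Handle the two conditions separately and then intersect. The first has 5 states tracking how much of the suffix `0010` has currently been matched; the second has 6 states tracking the count of `0`s, saturating at 5. A product state is a pair (one from each), accepting exactly when both do.
22 states suffice.
       0  1 
>  A   B  A 
   B   C  D 
   C   E  F 
   D   G  D 
   E   H  I 
   F   J  K 
   G   E  K 
   H   L  M 
   I   N  O 
   J   H  O 
   K   P  K 
   L   L  Q 
   M   R  S 
 * N   L  S 
   O   T  O 
   P   H  O 
   Q   R  U 
   R   L  U 
   S   V  S 
   T   L  S 
   U   V  U 
   V   L  U 
(> = start, * = accepting)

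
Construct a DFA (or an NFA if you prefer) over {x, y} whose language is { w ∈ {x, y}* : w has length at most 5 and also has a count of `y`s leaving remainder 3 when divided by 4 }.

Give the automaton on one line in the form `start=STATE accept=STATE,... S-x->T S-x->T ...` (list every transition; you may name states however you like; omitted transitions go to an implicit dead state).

Build one automaton per condition and run them in lockstep. One (7 states) tracks the input length, saturating at 6; the other (4 states) tracks the count of `y`s modulo 4. Each combined state is a pair, one component from each; accept when both components accept. Minimizing collapses redundant product states.
With 13 states:
       x  y 
>  A   B  C 
   B   D  E 
   C   E  F 
   D   G  H 
   E   H  I 
   F   I  J 
   G   G  G 
   H   G  K 
   I   K  L 
 * J   L  G 
   K   G  M 
 * L   M  G 
 * M   G  G 
(> = start, * = accepting)

start=A accept=J,L,M A-x->B A-y->C B-x->D B-y->E C-x->E C-y->F D-x->G D-y->H E-x->H E-y->I F-x->I F-y->J G-x->G G-y->G H-x->G H-y->K I-x->K I-y->L J-x->L J-y->G K-x->G K-y->M L-x->M L-y->G M-x->G M-y->G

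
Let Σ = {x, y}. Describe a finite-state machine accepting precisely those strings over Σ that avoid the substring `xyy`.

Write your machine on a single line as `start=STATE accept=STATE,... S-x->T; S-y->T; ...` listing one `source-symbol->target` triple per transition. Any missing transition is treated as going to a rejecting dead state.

Track partial matches of the forbidden pattern `xyy`. State s3 is a dead state reached once `xyy` has occurred; every other state accepts. s0 means no part of `xyy` is currently matched.
With 4 states:
        x   y  
>* s0   s1  s0 
 * s1   s1  s2 
 * s2   s1  s3 
   s3   s3  s3 
(> = start, * = accepting)

start=s0; accept=s0,s1,s2; s0-x->s1; s0-y->s0; s1-x->s1; s1-y->s2; s2-x->s1; s2-y->s3; s3-x->s3; s3-y->s3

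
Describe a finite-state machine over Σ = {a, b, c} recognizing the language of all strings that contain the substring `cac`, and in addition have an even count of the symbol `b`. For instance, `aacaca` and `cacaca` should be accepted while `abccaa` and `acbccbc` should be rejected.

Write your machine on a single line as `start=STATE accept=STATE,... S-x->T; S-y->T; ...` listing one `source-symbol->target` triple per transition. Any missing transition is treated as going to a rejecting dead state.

Build one automaton per condition and run them in lockstep. The first has 4 states tracking whether and how much of `cac` has been seen; the second has 2 states tracking the count of `b`s modulo 2. A product state is a pair (one from each), accepting exactly when both do.
An 8-state machine:
        a   b   c  
>  q0   q0  q1  q2 
   q1   q1  q0  q3 
   q2   q4  q1  q2 
   q3   q5  q0  q3 
   q4   q0  q1  q6 
   q5   q1  q0  q7 
 * q6   q6  q7  q6 
   q7   q7  q6  q7 
(> = start, * = accepting)

start=q0; accept=q6; q0-a->q0; q0-b->q1; q0-c->q2; q1-a->q1; q1-b->q0; q1-c->q3; q2-a->q4; q2-b->q1; q2-c->q2; q3-a->q5; q3-b->q0; q3-c->q3; q4-a->q0; q4-b->q1; q4-c->q6; q5-a->q1; q5-b->q0; q5-c->q7; q6-a->q6; q6-b->q7; q6-c->q6; q7-a->q7; q7-b->q6; q7-c->q7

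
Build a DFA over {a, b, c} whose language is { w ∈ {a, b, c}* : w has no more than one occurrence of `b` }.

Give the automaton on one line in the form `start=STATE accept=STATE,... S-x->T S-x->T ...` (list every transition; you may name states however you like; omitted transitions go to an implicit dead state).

Count `b`s, saturating at 2: state s0 means no `b` yet, s1 means one `b` seen, s2 means more than one. Each `b` increments (capped at s2); other symbols loop. Accept from {s0, s1}.
        a   b   c  
>* s0   s0  s1  s0 
 * s1   s1  s2  s1 
   s2   s2  s2  s2 
(> = start, * = accepting)

start=s0 accept=s0,s1 s0-a->s0 s0-b->s1 s0-c->s0 s1-a->s1 s1-b->s2 s1-c->s1 s2-a->s2 s2-b->s2 s2-c->s2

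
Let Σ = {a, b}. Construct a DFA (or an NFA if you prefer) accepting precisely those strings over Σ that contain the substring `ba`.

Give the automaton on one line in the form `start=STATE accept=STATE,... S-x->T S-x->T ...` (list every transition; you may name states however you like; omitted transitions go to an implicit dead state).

start=q0 accept=q2 q0-a->q0 q0-b->q1 q1-a->q2 q1-b->q1 q2-a->q2 q2-b->q2

Track how much of `ba` has been matched so far: state q0 is no progress, q2 is the absorbing accept state reached once `ba` has occurred. Intermediate states record partial matches; on a mismatch, fall back to the longest reusable overlap.
3 states suffice.
        a   b  
>  q0   q0  q1 
   q1   q2  q1 
 * q2   q2  q2 
(> = start, * = accepting)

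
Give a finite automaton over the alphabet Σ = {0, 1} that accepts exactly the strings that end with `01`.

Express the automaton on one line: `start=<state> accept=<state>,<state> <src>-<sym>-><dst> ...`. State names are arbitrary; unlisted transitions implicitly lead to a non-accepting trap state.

Let each state record the length of the longest suffix of the input read so far that is also a prefix of `01`. S1 means the last symbol is `0`; S2 means the last 2 symbols are `01`. Accept only at S2, where the string currently ends in `01`.
A 3-state machine:
        0   1  
>  S0   S1  S0 
   S1   S1  S2 
 * S2   S1  S0 
(> = start, * = accepting)

start=S0 accept=S2 S0-0->S1 S0-1->S0 S1-0->S1 S1-1->S2 S2-0->S1 S2-1->S0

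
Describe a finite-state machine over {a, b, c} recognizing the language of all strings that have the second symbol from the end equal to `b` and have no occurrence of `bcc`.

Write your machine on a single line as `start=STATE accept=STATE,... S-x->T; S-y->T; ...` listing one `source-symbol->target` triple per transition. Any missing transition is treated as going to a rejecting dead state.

start=s0; accept=s2,s3,s4; s0-a->s0; s0-b->s1; s0-c->s0; s1-a->s2; s1-b->s3; s1-c->s4; s2-a->s0; s2-b->s1; s2-c->s0; s3-a->s2; s3-b->s3; s3-c->s4; s4-a->s0; s4-b->s1; s4-c->s5; s5-a->s5; s5-b->s5; s5-c->s5

Handle the two conditions separately and then intersect. One (13 states) tracks the last 2 symbols read; the other (4 states) tracks partial matches of the forbidden pattern `bcc`. Each combined state is a pair, one component from each; accept when both components accept. Minimizing collapses redundant product states.
A 6-state machine:
        a   b   c  
>  s0   s0  s1  s0 
   s1   s2  s3  s4 
 * s2   s0  s1  s0 
 * s3   s2  s3  s4 
 * s4   s0  s1  s5 
   s5   s5  s5  s5 
(> = start, * = accepting)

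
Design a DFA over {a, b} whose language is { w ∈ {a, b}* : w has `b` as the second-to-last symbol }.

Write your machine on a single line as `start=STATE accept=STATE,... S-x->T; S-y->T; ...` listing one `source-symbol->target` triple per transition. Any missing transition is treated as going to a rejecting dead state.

Because acceptance depends on a position counted from the end, the machine has to buffer the most recent 2 symbols. Make each state the string of the last up-to-2 symbols read; on input `x` shift the window left and append `x`. Accept when the buffered window has length 2 and begins with `b`.
A 7-state machine:
        a   b  
>  q0   q1  q2 
   q1   q3  q4 
   q2   q5  q6 
   q3   q3  q4 
   q4   q5  q6 
 * q5   q3  q4 
 * q6   q5  q6 
(> = start, * = accepting)

start=q0; accept=q5,q6; q0-a->q1; q0-b->q2; q1-a->q3; q1-b->q4; q2-a->q5; q2-b->q6; q3-a->q3; q3-b->q4; q4-a->q5; q4-b->q6; q5-a->q3; q5-b->q4; q6-a->q5; q6-b->q6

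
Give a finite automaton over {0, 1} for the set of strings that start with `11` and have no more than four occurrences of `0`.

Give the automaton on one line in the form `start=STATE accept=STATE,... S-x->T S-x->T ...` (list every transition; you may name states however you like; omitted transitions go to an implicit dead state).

Handle the two conditions separately and then intersect. The first has 4 states tracking whether the input so far still matches the prefix `11`; the second has 6 states tracking the count of `0`s, saturating at 5. A product state is a pair (one from each), accepting exactly when both do.
          0    1  
>  s0     s1   s2 
   s1     s3   s1 
   s2     s1   s4 
   s3     s5   s3 
 * s4     s6   s4 
   s5     s7   s5 
 * s6     s8   s6 
   s7     s9   s7 
 * s8    s10   s8 
   s9     s9   s9 
 * s10   s11  s10 
 * s11   s12  s11 
   s12   s12  s12 
(> = start, * = accepting)

start=s0 accept=s4,s6,s8,s10,s11 s0-0->s1 s0-1->s2 s1-0->s3 s1-1->s1 s2-0->s1 s2-1->s4 s3-0->s5 s3-1->s3 s4-0->s6 s4-1->s4 s5-0->s7 s5-1->s5 s6-0->s8 s6-1->s6 s7-0->s9 s7-1->s7 s8-0->s10 s8-1->s8 s9-0->s9 s9-1->s9 s10-0->s11 s10-1->s10 s11-0->s12 s11-1->s11 s12-0->s12 s12-1->s12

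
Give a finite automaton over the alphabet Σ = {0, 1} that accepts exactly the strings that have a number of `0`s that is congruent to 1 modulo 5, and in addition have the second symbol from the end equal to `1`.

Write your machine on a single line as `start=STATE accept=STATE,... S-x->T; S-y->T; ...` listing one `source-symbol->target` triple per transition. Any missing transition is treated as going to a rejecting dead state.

Build one automaton per condition and run them in lockstep. The first has 5 states tracking the count of `0`s modulo 5; the second has 7 states tracking the last 2 symbols read. A product state is a pair (one from each), accepting exactly when both do.
A 23-state machine:
          0    1  
>  q0     q1   q2 
   q1     q3   q4 
   q2     q5   q6 
   q3     q7   q8 
   q4     q9  q10 
 * q5     q3   q4 
   q6     q5   q6 
   q7    q11  q12 
   q8    q13  q14 
   q9     q7   q8 
 * q10    q9  q10 
   q11   q15  q16 
   q12   q17  q18 
   q13   q11  q12 
   q14   q13  q14 
   q15   q19  q20 
   q16   q21  q22 
   q17   q15  q16 
   q18   q17  q18 
   q19    q3   q4 
   q20    q5   q6 
   q21   q19  q20 
   q22   q21  q22 
(> = start, * = accepting)

start=q0; accept=q5,q10; q0-0->q1; q0-1->q2; q1-0->q3; q1-1->q4; q2-0->q5; q2-1->q6; q3-0->q7; q3-1->q8; q4-0->q9; q4-1->q10; q5-0->q3; q5-1->q4; q6-0->q5; q6-1->q6; q7-0->q11; q7-1->q12; q8-0->q13; q8-1->q14; q9-0->q7; q9-1->q8; q10-0->q9; q10-1->q10; q11-0->q15; q11-1->q16; q12-0->q17; q12-1->q18; q13-0->q11; q13-1->q12; q14-0->q13; q14-1->q14; q15-0->q19; q15-1->q20; q16-0->q21; q16-1->q22; q17-0->q15; q17-1->q16; q18-0->q17; q18-1->q18; q19-0->q3; q19-1->q4; q20-0->q5; q20-1->q6; q21-0->q19; q21-1->q20; q22-0->q21; q22-1->q22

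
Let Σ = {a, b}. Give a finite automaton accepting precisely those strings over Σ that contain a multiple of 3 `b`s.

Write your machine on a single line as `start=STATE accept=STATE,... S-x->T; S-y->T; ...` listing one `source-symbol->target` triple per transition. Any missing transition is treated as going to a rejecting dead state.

The only thing that matters is how many `b`s have appeared, reduced mod 3. Use one state per residue: q0 for 0, …, q2 for 2. Reading `b` moves to the next residue; anything else stays put. q0 is accepting.
A 3-state machine:
        a   b  
>* q0   q0  q1 
   q1   q1  q2 
   q2   q2  q0 
(> = start, * = accepting)

start=q0; accept=q0; q0-a->q0; q0-b->q1; q1-a->q1; q1-b->q2; q2-a->q2; q2-b->q0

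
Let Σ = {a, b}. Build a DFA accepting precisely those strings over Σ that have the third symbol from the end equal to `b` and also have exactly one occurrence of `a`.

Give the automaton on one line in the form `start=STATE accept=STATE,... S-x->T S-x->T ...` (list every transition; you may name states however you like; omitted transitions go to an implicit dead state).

Build one automaton per condition and run them in lockstep. The first has 15 states tracking the last 3 symbols read; the second has 3 states tracking the count of `a`s, saturating at 2. A product state is a pair (one from each), accepting exactly when both do. Minimizing collapses redundant product states.
With 11 states:
          a    b  
>  q0     q1   q2 
   q1     q3   q4 
   q2     q5   q6 
   q3     q3   q3 
   q4     q3   q7 
   q5     q3   q8 
   q6     q9   q6 
   q7     q3  q10 
 * q8     q3   q7 
 * q9     q3   q8 
 * q10    q3  q10 
(> = start, * = accepting)

start=q0 accept=q8,q9,q10 q0-a->q1 q0-b->q2 q1-a->q3 q1-b->q4 q2-a->q5 q2-b->q6 q3-a->q3 q3-b->q3 q4-a->q3 q4-b->q7 q5-a->q3 q5-b->q8 q6-a->q9 q6-b->q6 q7-a->q3 q7-b->q10 q8-a->q3 q8-b->q7 q9-a->q3 q9-b->q8 q10-a->q3 q10-b->q10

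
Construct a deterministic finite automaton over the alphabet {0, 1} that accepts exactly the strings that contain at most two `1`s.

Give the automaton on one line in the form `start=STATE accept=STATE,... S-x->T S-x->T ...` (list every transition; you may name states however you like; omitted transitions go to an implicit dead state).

Count `1`s, saturating at 3: states s0 through s2 mean 0 through 2 `1`s seen; s3 means more than 2. Each `1` increments (capped at s3); other symbols loop. Accept from {s0, s1, s2}.
        0   1  
>* s0   s0  s1 
 * s1   s1  s2 
 * s2   s2  s3 
   s3   s3  s3 
(> = start, * = accepting)

start=s0 accept=s0,s1,s2 s0-0->s0 s0-1->s1 s1-0->s1 s1-1->s2 s2-0->s2 s2-1->s3 s3-0->s3 s3-1->s3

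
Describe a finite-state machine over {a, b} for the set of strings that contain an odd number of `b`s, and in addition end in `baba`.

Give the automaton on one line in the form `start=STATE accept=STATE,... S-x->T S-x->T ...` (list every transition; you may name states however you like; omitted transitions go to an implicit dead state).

Build one automaton per condition and run them in lockstep. One (2 states) tracks the count of `b`s modulo 2; the other (5 states) tracks how much of the suffix `baba` has currently been matched. Each combined state is a pair, one component from each; accept when both components accept. After merging equivalent states the machine shrinks.
        a   b  
>  s0   s0  s1 
   s1   s1  s2 
   s2   s3  s1 
   s3   s0  s4 
   s4   s5  s2 
 * s5   s1  s2 
(> = start, * = accepting)

start=s0 accept=s5 s0-a->s0 s0-b->s1 s1-a->s1 s1-b->s2 s2-a->s3 s2-b->s1 s3-a->s0 s3-b->s4 s4-a->s5 s4-b->s2 s5-a->s1 s5-b->s2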